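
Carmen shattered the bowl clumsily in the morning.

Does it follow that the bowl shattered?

yes

'Carmen shattered the bowl' is the causative; it entails the inchoative 'the bowl shattered'.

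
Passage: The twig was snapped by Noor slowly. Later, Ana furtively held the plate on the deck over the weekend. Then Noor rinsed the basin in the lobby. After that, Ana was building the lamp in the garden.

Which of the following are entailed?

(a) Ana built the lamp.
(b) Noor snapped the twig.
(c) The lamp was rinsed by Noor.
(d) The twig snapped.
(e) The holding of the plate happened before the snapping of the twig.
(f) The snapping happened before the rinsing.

(a) Not entailed — 'was building' is progressive on an accomplishment; it does not entail the completed 'built'.
(b) Entailed — every conjunct here is already in the original snapping event.
(c) Not entailed — Noor rinsed the basin, not the lamp; the lamp belongs to the building event.
(d) Entailed — 'Noor snapped the twig' is causative; it entails the inchoative 'the twig snapped'.
(e) Not entailed — the narrative places the snapping before the holding, not after.
(f) Entailed — the narrative places the snapping before the rinsing.

(b), (d), (f)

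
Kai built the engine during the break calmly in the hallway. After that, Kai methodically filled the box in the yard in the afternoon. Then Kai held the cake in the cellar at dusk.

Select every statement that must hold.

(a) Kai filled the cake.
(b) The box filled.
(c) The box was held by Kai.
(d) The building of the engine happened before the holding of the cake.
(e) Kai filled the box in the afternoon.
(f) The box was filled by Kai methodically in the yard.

(b), (d), (e), (f)

(a) Not entailed — Kai filled the box, not the cake; the cake belongs to the holding event.
(b) Entailed — 'Kai filled the box' is causative; it entails the inchoative 'the box filled'.
(c) Not entailed — Kai held the cake, not the box; the box belongs to the filling event.
(d) Entailed — the narrative places the building before the holding.
(e) Entailed — dropping 'methodically', 'in the yard' leaves a sub-description the original still satisfies.
(f) Entailed — the original entails any weakening of itself; this just drops 'in the afternoon'.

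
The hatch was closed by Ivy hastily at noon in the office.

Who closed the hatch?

Ivy

'Ivy' marks the agent of the closing event.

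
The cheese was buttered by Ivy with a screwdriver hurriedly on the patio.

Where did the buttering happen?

'on the patio' marks the location of the buttering event.

on the patio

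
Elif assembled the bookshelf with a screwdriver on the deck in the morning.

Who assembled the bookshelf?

Elif

'Elif' marks the agent of the assembling event.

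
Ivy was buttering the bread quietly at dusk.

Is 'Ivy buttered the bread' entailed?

'was buttering' is progressive; for an accomplishment like 'butter the bread', it doesn't entail completion.

no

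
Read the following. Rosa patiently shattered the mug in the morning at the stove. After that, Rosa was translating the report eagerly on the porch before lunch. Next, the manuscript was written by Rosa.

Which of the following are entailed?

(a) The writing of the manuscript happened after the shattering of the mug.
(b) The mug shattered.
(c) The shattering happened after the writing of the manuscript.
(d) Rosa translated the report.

(a), (b)

(a) Entailed — the narrative places the shattering before the writing.
(b) Entailed — 'Rosa shattered the mug' is causative; it entails the inchoative 'the mug shattered'.
(c) Not entailed — the narrative places the shattering before the writing, not after.
(d) Not entailed — 'was translating' is progressive on an accomplishment; it does not entail the completed 'translated'.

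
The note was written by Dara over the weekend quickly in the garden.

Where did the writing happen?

in the garden

'in the garden' marks the location of the writing event.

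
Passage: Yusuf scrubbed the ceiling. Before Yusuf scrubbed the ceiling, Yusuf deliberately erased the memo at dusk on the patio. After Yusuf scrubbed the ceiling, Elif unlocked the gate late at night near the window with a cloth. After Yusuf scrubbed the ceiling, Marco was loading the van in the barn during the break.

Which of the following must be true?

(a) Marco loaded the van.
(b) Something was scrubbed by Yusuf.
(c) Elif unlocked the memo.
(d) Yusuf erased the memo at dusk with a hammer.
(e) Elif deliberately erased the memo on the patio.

(b)

(a) Not entailed — 'was loading' is progressive on an accomplishment; it does not entail the completed 'loaded'.
(b) Entailed — generalizing the patient leaves a sub-description the original still satisfies.
(c) Not entailed — Elif unlocked the gate, not the memo; the memo belongs to the erasing event.
(d) Not entailed — 'with a hammer' adds information not in the original event.
(e) Not entailed — the passage has Yusuf erasing the memo, not Elif.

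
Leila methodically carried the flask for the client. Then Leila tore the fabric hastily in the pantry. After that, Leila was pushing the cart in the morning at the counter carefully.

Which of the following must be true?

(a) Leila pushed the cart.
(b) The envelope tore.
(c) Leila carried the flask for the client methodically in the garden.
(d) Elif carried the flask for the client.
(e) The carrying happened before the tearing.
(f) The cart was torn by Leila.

(a) Entailed — 'push' is an activity; 'was pushing' entails that some pushing happened, so 'pushed' holds.
(b) Not entailed — the fabric is what tore, not the envelope.
(c) Not entailed — 'in the garden' adds information not in the original event.
(d) Not entailed — the passage has Leila carrying the flask, not Elif.
(e) Entailed — the narrative places the carrying before the tearing.
(f) Not entailed — Leila tore the fabric, not the cart; the cart belongs to the pushing event.

(a), (e)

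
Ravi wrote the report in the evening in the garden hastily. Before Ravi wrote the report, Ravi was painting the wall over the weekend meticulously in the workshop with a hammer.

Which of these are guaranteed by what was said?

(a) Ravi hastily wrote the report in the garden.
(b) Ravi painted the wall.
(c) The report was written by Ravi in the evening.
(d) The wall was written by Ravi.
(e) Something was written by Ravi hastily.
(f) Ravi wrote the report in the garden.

(a), (c), (e), (f)

(a) Entailed — every conjunct here is already in the original writing event.
(b) Not entailed — 'was painting' is progressive on an accomplishment; it does not entail the completed 'painted'.
(c) Entailed — every conjunct here is already in the original writing event.
(d) Not entailed — Ravi wrote the report, not the wall; the wall belongs to the painting event.
(e) Entailed — this follows by dropping conjuncts from the writing event's description.
(f) Entailed — dropping 'hastily', 'in the evening' leaves a sub-description the original still satisfies.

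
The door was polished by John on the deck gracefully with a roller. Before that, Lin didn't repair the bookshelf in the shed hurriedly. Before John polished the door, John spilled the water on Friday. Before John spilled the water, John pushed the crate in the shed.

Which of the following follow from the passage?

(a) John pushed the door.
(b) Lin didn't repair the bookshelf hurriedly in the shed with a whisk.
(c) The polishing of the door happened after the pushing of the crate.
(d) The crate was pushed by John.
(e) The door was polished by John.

(b), (c), (d), (e)

(a) Not entailed — John pushed the crate, not the door; the door belongs to the polishing event.
(b) Entailed — under negation, adding a further restriction is entailed: if no such repairing event occurred, none occurred with a whisk either.
(c) Entailed — the narrative places the pushing before the polishing.
(d) Entailed — the original entails any weakening of itself; this just drops 'in the shed'.
(e) Entailed — the original entails any weakening of itself; this just drops 'with a roller', 'on the deck', 'gracefully'.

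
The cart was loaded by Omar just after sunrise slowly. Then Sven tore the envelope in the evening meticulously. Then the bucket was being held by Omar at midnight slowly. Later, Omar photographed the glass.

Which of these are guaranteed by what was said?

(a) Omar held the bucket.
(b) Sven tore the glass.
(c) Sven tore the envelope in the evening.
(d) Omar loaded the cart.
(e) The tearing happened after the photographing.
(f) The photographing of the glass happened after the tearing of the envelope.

(a) Entailed — 'hold' is an activity; 'was holding' entails that some holding happened, so 'held' holds.
(b) Not entailed — Sven tore the envelope, not the glass; the glass belongs to the photographing event.
(c) Entailed — dropping 'meticulously' leaves a sub-description the original still satisfies.
(d) Entailed — every conjunct here is already in the original loading event.
(e) Not entailed — the narrative places the tearing before the photographing, not after.
(f) Entailed — the narrative places the tearing before the photographing.

(a), (c), (d), (f)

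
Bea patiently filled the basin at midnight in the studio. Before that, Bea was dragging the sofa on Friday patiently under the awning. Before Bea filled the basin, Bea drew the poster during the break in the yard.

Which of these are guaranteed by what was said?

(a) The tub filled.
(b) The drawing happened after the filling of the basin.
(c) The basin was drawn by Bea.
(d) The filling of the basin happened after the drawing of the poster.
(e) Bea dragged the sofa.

(a) Not entailed — the basin is what filled, not the tub.
(b) Not entailed — the narrative places the drawing before the filling, not after.
(c) Not entailed — Bea drew the poster, not the basin; the basin belongs to the filling event.
(d) Entailed — the narrative places the drawing before the filling.
(e) Entailed — 'drag' is an activity; 'was dragging' entails that some dragging happened, so 'dragged' holds.

(d), (e)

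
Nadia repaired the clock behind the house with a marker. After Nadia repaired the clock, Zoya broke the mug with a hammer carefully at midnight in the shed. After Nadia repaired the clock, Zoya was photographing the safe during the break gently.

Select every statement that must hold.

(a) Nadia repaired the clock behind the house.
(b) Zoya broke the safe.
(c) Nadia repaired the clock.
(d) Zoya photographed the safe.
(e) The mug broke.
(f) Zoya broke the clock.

(a) Entailed — the original entails any weakening of itself; this just drops 'with a marker'.
(b) Not entailed — Zoya broke the mug, not the safe; the safe belongs to the photographing event.
(c) Entailed — this follows by dropping conjuncts from the repairing event's description.
(d) Not entailed — 'was photographing' is progressive on an accomplishment; it does not entail the completed 'photographed'.
(e) Entailed — 'Zoya broke the mug' is causative; it entails the inchoative 'the mug broke'.
(f) Not entailed — Zoya broke the mug, not the clock; the clock belongs to the repairing event.

(a), (c), (e)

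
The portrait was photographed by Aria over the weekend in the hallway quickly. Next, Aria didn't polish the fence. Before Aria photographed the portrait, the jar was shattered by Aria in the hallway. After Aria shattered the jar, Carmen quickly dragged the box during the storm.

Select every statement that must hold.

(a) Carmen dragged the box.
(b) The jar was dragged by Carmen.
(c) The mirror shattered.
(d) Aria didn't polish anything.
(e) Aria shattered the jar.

(a), (e)

(a) Entailed — every conjunct here is already in the original dragging event.
(b) Not entailed — Carmen dragged the box, not the jar; the jar belongs to the shattering event.
(c) Not entailed — the jar is what shattered, not the mirror.
(d) Not entailed — the original only denies this specific event; Aria may have polished something else.
(e) Entailed — this follows by dropping conjuncts from the shattering event's description.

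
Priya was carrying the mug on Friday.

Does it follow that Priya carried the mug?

yes

'carry' is atelic; if Priya was carrying the mug, then Priya carried the mug (for some time).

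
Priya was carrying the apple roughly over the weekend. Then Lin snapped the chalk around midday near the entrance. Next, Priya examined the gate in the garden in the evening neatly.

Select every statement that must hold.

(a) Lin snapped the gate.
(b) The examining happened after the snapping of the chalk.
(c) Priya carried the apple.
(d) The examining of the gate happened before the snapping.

(a) Not entailed — Lin snapped the chalk, not the gate; the gate belongs to the examining event.
(b) Entailed — the narrative places the snapping before the examining.
(c) Entailed — 'carry' is an activity; 'was carrying' entails that some carrying happened, so 'carried' holds.
(d) Not entailed — the narrative places the snapping before the examining, not after.

(b), (c)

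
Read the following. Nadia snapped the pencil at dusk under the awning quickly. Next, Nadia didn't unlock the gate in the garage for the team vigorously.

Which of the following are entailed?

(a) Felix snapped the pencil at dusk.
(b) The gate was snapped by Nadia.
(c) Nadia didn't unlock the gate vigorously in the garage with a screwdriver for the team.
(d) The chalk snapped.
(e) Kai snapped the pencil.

(c)

(a) Not entailed — the passage has Nadia snapping the pencil, not Felix.
(b) Not entailed — Nadia snapped the pencil, not the gate; the gate belongs to the unlocking event.
(c) Entailed — under negation, adding a further restriction is entailed: if no such unlocking event occurred, none occurred with a screwdriver either.
(d) Not entailed — the pencil is what snapped, not the chalk.
(e) Not entailed — the passage has Nadia snapping the pencil, not Kai.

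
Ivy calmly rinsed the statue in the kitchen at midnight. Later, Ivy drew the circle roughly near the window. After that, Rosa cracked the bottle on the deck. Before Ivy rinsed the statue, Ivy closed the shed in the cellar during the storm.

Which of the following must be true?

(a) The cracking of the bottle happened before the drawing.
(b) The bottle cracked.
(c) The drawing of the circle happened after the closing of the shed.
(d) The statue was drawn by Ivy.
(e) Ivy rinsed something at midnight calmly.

(b), (c), (e)

(a) Not entailed — the narrative places the drawing before the cracking, not after.
(b) Entailed — 'Rosa cracked the bottle' is causative; it entails the inchoative 'the bottle cracked'.
(c) Entailed — the narrative places the closing before the drawing.
(d) Not entailed — Ivy drew the circle, not the statue; the statue belongs to the rinsing event.
(e) Entailed — the original entails any weakening of itself; this just drops 'in the kitchen' and generalizes the patient.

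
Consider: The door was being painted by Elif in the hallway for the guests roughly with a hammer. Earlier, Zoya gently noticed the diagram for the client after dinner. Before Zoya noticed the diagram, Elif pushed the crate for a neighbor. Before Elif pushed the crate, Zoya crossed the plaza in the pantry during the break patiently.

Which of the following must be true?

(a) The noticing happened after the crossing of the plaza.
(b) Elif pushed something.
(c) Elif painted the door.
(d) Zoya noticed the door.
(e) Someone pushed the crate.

(a) Entailed — the narrative places the crossing before the noticing.
(b) Entailed — every conjunct here is already in the original pushing event.
(c) Not entailed — 'was painting' is progressive on an accomplishment; it does not entail the completed 'painted'.
(d) Not entailed — Zoya noticed the diagram, not the door; the door belongs to the painting event.
(e) Entailed — every conjunct here is already in the original pushing event.

(a), (b), (e)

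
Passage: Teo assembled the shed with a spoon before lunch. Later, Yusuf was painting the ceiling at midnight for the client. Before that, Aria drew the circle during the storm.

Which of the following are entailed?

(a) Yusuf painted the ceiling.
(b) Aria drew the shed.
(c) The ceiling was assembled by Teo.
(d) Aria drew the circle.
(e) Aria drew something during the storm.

(a) Not entailed — 'was painting' is progressive on an accomplishment; it does not entail the completed 'painted'.
(b) Not entailed — Aria drew the circle, not the shed; the shed belongs to the assembling event.
(c) Not entailed — Teo assembled the shed, not the ceiling; the ceiling belongs to the painting event.
(d) Entailed — this follows by dropping conjuncts from the drawing event's description.
(e) Entailed — the original entails any weakening of itself; this just generalizes the patient.

(d), (e)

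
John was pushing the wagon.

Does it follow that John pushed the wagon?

'push' is atelic; if John was pushing the wagon, then John pushed the wagon (for some time).

yes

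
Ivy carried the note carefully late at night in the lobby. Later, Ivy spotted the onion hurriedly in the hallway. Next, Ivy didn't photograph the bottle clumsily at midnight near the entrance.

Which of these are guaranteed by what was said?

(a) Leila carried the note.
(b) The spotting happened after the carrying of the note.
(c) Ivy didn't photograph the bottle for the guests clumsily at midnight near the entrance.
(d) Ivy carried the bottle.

(b), (c)

(a) Not entailed — the passage has Ivy carrying the note, not Leila.
(b) Entailed — the narrative places the carrying before the spotting.
(c) Entailed — under negation, adding a further restriction is entailed: if no such photographing event occurred, none occurred for the guests either.
(d) Not entailed — Ivy carried the note, not the bottle; the bottle belongs to the photographing event.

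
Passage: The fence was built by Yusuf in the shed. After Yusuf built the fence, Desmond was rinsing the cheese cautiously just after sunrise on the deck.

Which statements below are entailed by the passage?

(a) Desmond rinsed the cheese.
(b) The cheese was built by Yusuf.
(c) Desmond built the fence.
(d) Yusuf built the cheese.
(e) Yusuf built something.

(a) Entailed — 'rinse' is an activity; 'was rinsing' entails that some rinsing happened, so 'rinsed' holds.
(b) Not entailed — Yusuf built the fence, not the cheese; the cheese belongs to the rinsing event.
(c) Not entailed — the passage has Yusuf building the fence, not Desmond.
(d) Not entailed — Yusuf built the fence, not the cheese; the cheese belongs to the rinsing event.
(e) Entailed — dropping 'in the shed' and generalizing the patient leaves a sub-description the original still satisfies.

(a), (e)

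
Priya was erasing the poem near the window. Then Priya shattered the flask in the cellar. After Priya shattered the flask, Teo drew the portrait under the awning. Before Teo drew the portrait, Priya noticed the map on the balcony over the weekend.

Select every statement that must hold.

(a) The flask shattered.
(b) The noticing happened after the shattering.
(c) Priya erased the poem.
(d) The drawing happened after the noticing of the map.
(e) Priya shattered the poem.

(a), (d)

(a) Entailed — 'Priya shattered the flask' is causative; it entails the inchoative 'the flask shattered'.
(b) Not entailed — the narrative doesn't order the shattering relative to the noticing.
(c) Not entailed — 'was erasing' is progressive on an accomplishment; it does not entail the completed 'erased'.
(d) Entailed — the narrative places the noticing before the drawing.
(e) Not entailed — Priya shattered the flask, not the poem; the poem belongs to the erasing event.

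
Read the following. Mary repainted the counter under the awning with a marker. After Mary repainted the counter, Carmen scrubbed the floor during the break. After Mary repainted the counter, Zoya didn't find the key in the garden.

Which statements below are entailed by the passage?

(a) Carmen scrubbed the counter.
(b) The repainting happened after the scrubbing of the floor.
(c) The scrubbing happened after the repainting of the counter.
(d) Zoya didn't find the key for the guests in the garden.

(c), (d)

(a) Not entailed — Carmen scrubbed the floor, not the counter; the counter belongs to the repainting event.
(b) Not entailed — the narrative places the repainting before the scrubbing, not after.
(c) Entailed — the narrative places the repainting before the scrubbing.
(d) Entailed — under negation, adding a further restriction is entailed: if no such finding event occurred, none occurred for the guests either.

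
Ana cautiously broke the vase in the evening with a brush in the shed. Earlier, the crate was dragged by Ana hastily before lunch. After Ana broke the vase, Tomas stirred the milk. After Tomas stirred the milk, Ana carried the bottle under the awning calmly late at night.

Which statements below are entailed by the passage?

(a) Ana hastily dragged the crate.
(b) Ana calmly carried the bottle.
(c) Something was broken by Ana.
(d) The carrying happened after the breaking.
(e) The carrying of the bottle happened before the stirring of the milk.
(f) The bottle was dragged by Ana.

(a), (b), (c), (d)

(a) Entailed — dropping 'before lunch' leaves a sub-description the original still satisfies.
(b) Entailed — every conjunct here is already in the original carrying event.
(c) Entailed — dropping 'with a brush', 'cautiously', 'in the evening', 'in the shed' and generalizing the patient leaves a sub-description the original still satisfies.
(d) Entailed — the narrative places the breaking before the carrying.
(e) Not entailed — the narrative places the stirring before the carrying, not after.
(f) Not entailed — Ana dragged the crate, not the bottle; the bottle belongs to the carrying event.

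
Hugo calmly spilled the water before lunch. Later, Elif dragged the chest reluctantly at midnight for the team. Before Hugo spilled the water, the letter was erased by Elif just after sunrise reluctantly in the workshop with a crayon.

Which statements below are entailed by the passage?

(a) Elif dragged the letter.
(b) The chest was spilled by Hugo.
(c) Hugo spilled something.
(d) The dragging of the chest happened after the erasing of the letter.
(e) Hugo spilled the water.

(a) Not entailed — Elif dragged the chest, not the letter; the letter belongs to the erasing event.
(b) Not entailed — Hugo spilled the water, not the chest; the chest belongs to the dragging event.
(c) Entailed — every conjunct here is already in the original spilling event.
(d) Entailed — the narrative places the erasing before the dragging.
(e) Entailed — this follows by dropping conjuncts from the spilling event's description.

(c), (d), (e)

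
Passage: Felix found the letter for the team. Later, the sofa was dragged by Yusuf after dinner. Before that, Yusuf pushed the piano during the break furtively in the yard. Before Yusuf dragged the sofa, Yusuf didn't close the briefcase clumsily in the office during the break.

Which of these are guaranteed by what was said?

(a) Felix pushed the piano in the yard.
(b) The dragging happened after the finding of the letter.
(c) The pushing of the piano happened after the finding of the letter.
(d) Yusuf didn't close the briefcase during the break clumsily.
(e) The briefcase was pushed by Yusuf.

(b)

(a) Not entailed — the passage has Yusuf pushing the piano, not Felix.
(b) Entailed — the narrative places the finding before the dragging.
(c) Not entailed — the narrative doesn't order the finding relative to the pushing.
(d) Not entailed — dropping 'in the office' under negation is not valid — the original leaves open that Yusuf closed the briefcase some other way.
(e) Not entailed — Yusuf pushed the piano, not the briefcase; the briefcase belongs to the closing event.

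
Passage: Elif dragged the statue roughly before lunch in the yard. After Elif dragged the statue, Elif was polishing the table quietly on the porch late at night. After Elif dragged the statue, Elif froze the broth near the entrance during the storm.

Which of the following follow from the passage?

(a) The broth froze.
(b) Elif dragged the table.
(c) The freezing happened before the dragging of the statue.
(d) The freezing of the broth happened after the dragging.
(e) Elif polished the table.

(a), (d), (e)

(a) Entailed — 'Elif froze the broth' is causative; it entails the inchoative 'the broth froze'.
(b) Not entailed — Elif dragged the statue, not the table; the table belongs to the polishing event.
(c) Not entailed — the narrative places the dragging before the freezing, not after.
(d) Entailed — the narrative places the dragging before the freezing.
(e) Entailed — 'polish' is an activity; 'was polishing' entails that some polishing happened, so 'polished' holds.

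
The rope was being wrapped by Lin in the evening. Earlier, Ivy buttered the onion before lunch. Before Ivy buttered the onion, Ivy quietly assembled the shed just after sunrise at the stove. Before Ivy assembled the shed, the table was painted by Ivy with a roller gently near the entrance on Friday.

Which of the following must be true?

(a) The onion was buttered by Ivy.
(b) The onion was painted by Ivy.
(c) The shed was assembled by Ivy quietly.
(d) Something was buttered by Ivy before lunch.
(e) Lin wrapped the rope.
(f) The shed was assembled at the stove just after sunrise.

(a), (c), (d), (f)

(a) Entailed — the original entails any weakening of itself; this just drops 'before lunch'.
(b) Not entailed — Ivy painted the table, not the onion; the onion belongs to the buttering event.
(c) Entailed — the original entails any weakening of itself; this just drops 'just after sunrise', 'at the stove'.
(d) Entailed — this follows by dropping conjuncts from the buttering event's description.
(e) Not entailed — 'was wrapping' is progressive on an accomplishment; it does not entail the completed 'wrapped'.
(f) Entailed — every conjunct here is already in the original assembling event.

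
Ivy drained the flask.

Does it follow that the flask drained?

'Ivy drained the flask' is the causative; it entails the inchoative 'the flask drained'.

yes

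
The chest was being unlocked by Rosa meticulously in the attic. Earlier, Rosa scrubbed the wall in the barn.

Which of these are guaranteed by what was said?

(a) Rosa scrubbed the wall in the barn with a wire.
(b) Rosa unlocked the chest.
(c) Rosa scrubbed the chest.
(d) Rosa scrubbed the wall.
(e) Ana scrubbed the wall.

(d)

(a) Not entailed — 'with a wire' adds information not in the original event.
(b) Not entailed — 'was unlocking' is progressive on an accomplishment; it does not entail the completed 'unlocked'.
(c) Not entailed — Rosa scrubbed the wall, not the chest; the chest belongs to the unlocking event.
(d) Entailed — every conjunct here is already in the original scrubbing event.
(e) Not entailed — the passage has Rosa scrubbing the wall, not Ana.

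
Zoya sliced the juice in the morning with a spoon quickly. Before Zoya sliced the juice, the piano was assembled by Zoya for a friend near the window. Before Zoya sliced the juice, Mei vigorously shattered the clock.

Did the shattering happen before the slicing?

The narrative orders the shattering before the slicing.

yes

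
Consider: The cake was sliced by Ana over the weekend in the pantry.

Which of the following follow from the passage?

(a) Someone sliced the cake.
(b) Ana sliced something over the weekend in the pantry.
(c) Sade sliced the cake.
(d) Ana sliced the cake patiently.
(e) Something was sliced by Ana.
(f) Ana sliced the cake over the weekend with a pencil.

(a), (b), (e)

(a) Entailed — every conjunct here is already in the original slicing event.
(b) Entailed — every conjunct here is already in the original slicing event.
(c) Not entailed — the passage has Ana slicing the cake, not Sade.
(d) Not entailed — 'patiently' adds information not in the original event.
(e) Entailed — dropping 'in the pantry', 'over the weekend' and generalizing the patient leaves a sub-description the original still satisfies.
(f) Not entailed — 'with a pencil' adds information not in the original event.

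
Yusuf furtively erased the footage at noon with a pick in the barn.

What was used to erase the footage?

'with a pick' marks the instrument of the erasing event.

a pick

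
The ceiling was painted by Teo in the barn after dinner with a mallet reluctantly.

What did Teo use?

'with a mallet' marks the instrument of the painting event.

a mallet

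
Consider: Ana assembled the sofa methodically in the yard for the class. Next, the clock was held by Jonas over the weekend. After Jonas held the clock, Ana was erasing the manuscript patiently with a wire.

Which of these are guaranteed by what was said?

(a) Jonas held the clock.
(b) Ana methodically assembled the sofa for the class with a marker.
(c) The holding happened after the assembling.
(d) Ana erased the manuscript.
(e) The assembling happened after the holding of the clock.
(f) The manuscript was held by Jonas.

(a) Entailed — every conjunct here is already in the original holding event.
(b) Not entailed — 'with a marker' adds information not in the original event.
(c) Entailed — the narrative places the assembling before the holding.
(d) Not entailed — 'was erasing' is progressive on an accomplishment; it does not entail the completed 'erased'.
(e) Not entailed — the narrative places the assembling before the holding, not after.
(f) Not entailed — Jonas held the clock, not the manuscript; the manuscript belongs to the erasing event.

(a), (c)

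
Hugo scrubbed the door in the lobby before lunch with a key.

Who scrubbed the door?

'Hugo' marks the agent of the scrubbing event.

Hugo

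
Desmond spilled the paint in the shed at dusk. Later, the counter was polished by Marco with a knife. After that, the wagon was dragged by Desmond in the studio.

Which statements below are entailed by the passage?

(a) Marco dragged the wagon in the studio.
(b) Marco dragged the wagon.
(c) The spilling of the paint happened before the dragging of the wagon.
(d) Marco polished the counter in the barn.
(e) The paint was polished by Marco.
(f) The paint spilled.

(c), (f)

(a) Not entailed — the passage has Desmond dragging the wagon, not Marco.
(b) Not entailed — the passage has Desmond dragging the wagon, not Marco.
(c) Entailed — the narrative places the spilling before the dragging.
(d) Not entailed — 'in the barn' adds information not in the original event.
(e) Not entailed — Marco polished the counter, not the paint; the paint belongs to the spilling event.
(f) Entailed — 'Desmond spilled the paint' is causative; it entails the inchoative 'the paint spilled'.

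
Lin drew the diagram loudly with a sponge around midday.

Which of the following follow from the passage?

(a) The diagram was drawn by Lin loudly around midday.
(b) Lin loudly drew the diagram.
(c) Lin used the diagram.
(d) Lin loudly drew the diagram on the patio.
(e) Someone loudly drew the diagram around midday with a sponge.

(a), (b), (e)

(a) Entailed — this follows by dropping conjuncts from the drawing event's description.
(b) Entailed — the original entails any weakening of itself; this just drops 'around midday', 'with a sponge'.
(c) Not entailed — the diagram is the patient, not an instrument — Lin used a sponge.
(d) Not entailed — 'on the patio' adds information not in the original event.
(e) Entailed — the original entails any weakening of itself; this just generalizes the agent.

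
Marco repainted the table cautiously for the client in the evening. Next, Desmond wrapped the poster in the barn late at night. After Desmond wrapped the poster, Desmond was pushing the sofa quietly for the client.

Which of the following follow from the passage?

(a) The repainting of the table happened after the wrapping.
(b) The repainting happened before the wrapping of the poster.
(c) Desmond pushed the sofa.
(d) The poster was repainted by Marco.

(b), (c)

(a) Not entailed — the narrative places the repainting before the wrapping, not after.
(b) Entailed — the narrative places the repainting before the wrapping.
(c) Entailed — 'push' is an activity; 'was pushing' entails that some pushing happened, so 'pushed' holds.
(d) Not entailed — Marco repainted the table, not the poster; the poster belongs to the wrapping event.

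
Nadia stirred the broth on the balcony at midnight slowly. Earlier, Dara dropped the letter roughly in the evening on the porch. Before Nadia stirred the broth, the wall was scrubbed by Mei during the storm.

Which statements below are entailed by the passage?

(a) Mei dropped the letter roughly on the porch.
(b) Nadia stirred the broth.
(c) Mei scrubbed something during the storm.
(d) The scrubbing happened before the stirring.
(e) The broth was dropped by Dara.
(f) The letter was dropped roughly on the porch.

(b), (c), (d), (f)

(a) Not entailed — the passage has Dara dropping the letter, not Mei.
(b) Entailed — this follows by dropping conjuncts from the stirring event's description.
(c) Entailed — this follows by dropping conjuncts from the scrubbing event's description.
(d) Entailed — the narrative places the scrubbing before the stirring.
(e) Not entailed — Dara dropped the letter, not the broth; the broth belongs to the stirring event.
(f) Entailed — this follows by dropping conjuncts from the dropping event's description.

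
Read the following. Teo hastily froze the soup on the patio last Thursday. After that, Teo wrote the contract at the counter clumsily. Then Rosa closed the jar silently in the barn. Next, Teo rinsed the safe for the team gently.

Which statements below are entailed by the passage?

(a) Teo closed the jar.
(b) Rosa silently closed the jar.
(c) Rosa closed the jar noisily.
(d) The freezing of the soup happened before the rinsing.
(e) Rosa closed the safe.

(b), (d)

(a) Not entailed — the passage has Rosa closing the jar, not Teo.
(b) Entailed — the original entails any weakening of itself; this just drops 'in the barn'.
(c) Not entailed — 'noisily' adds a manner not in (and inconsistent with) the original.
(d) Entailed — the narrative places the freezing before the rinsing.
(e) Not entailed — Rosa closed the jar, not the safe; the safe belongs to the rinsing event.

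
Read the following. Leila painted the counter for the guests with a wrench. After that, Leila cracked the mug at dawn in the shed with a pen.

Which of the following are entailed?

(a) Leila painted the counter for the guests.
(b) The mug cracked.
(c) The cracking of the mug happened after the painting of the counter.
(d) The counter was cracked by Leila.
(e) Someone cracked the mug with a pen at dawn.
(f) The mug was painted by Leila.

(a) Entailed — the original entails any weakening of itself; this just drops 'with a wrench'.
(b) Entailed — 'Leila cracked the mug' is causative; it entails the inchoative 'the mug cracked'.
(c) Entailed — the narrative places the painting before the cracking.
(d) Not entailed — Leila cracked the mug, not the counter; the counter belongs to the painting event.
(e) Entailed — every conjunct here is already in the original cracking event.
(f) Not entailed — Leila painted the counter, not the mug; the mug belongs to the cracking event.

(a), (b), (c), (e)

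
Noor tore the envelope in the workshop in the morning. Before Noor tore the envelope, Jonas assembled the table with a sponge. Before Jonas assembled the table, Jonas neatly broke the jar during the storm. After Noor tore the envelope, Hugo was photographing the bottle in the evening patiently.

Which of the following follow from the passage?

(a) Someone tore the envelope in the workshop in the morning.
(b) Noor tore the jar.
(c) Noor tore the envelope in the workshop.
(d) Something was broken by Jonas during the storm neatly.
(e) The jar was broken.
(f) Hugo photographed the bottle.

(a), (c), (d), (e)

(a) Entailed — the original entails any weakening of itself; this just generalizes the agent.
(b) Not entailed — Noor tore the envelope, not the jar; the jar belongs to the breaking event.
(c) Entailed — this follows by dropping conjuncts from the tearing event's description.
(d) Entailed — every conjunct here is already in the original breaking event.
(e) Entailed — every conjunct here is already in the original breaking event.
(f) Not entailed — 'was photographing' is progressive on an accomplishment; it does not entail the completed 'photographed'.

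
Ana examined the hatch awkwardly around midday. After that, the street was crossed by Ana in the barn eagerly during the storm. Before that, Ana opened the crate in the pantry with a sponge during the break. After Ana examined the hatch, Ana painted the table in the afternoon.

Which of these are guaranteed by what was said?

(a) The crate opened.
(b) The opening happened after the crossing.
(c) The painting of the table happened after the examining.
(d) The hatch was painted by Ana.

(a) Entailed — 'Ana opened the crate' is causative; it entails the inchoative 'the crate opened'.
(b) Not entailed — the narrative places the opening before the crossing, not after.
(c) Entailed — the narrative places the examining before the painting.
(d) Not entailed — Ana painted the table, not the hatch; the hatch belongs to the examining event.

(a), (c)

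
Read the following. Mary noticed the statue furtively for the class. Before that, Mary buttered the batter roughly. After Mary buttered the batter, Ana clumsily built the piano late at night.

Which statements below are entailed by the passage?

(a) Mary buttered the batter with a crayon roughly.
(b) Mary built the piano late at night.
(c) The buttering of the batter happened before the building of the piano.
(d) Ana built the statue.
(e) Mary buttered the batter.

(c), (e)

(a) Not entailed — 'with a crayon' adds information not in the original event.
(b) Not entailed — the passage has Ana building the piano, not Mary.
(c) Entailed — the narrative places the buttering before the building.
(d) Not entailed — Ana built the piano, not the statue; the statue belongs to the noticing event.
(e) Entailed — this follows by dropping conjuncts from the buttering event's description.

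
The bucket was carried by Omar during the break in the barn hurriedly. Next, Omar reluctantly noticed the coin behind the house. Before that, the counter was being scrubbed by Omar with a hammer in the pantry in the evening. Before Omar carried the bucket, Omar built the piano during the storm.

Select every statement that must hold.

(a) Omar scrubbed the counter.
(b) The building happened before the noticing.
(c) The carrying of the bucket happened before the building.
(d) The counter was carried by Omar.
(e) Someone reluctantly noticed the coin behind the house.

(a), (b), (e)

(a) Entailed — 'scrub' is an activity; 'was scrubbing' entails that some scrubbing happened, so 'scrubbed' holds.
(b) Entailed — the narrative places the building before the noticing.
(c) Not entailed — the narrative places the building before the carrying, not after.
(d) Not entailed — Omar carried the bucket, not the counter; the counter belongs to the scrubbing event.
(e) Entailed — the original entails any weakening of itself; this just generalizes the agent.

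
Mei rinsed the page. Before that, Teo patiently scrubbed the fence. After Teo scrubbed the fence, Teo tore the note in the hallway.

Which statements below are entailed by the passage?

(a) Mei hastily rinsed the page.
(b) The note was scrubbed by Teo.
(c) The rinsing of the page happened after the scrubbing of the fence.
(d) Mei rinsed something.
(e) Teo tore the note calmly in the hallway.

(c), (d)

(a) Not entailed — 'hastily' adds information not in the original event.
(b) Not entailed — Teo scrubbed the fence, not the note; the note belongs to the tearing event.
(c) Entailed — the narrative places the scrubbing before the rinsing.
(d) Entailed — the original entails any weakening of itself; this just generalizes the patient.
(e) Not entailed — 'calmly' adds information not in the original event.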